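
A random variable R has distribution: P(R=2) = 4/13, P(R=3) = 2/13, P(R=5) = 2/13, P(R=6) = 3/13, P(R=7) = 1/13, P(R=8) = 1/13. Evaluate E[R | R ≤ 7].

P(R ≤ 7) = 12/13.
Σ over the event: 2·4/13 + 3·2/13 + 5·2/13 + 6·3/13 + 7·1/13 = 49/13.
E[R | R ≤ 7] = (49/13) / (12/13) = 49/12.

49/12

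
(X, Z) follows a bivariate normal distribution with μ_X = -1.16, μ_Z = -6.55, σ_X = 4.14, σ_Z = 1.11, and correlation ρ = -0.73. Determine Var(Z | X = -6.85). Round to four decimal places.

0.5755

For a bivariate normal, Var(Z | X=x) = σ_Z²(1 − ρ²).
Var(Z | X=-6.85) = (1.11)²·(1 − (-0.73)²) = 1.2321·0.4671 = 0.5755.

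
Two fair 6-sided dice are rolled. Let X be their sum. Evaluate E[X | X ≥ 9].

P(X ≥ 9) = 5/18.
Σ over the event: 9·1/9 + 10·1/12 + 11·1/18 + 12·1/36 = 25/9.
E[X | X ≥ 9] = (25/9) / (5/18) = 10.

10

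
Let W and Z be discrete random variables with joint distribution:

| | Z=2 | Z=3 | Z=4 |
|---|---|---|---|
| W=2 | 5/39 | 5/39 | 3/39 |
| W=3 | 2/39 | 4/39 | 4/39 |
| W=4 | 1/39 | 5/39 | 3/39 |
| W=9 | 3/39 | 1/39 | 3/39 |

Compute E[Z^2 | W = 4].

97/9

P(W = 4) = 3/13.
Σ Z^2·P over the event = 4·(1/39) + 9·(5/39) + 16·(3/39) = 97/39.
E[Z^2 | W = 4] = (97/39) / (3/13) = 97/9.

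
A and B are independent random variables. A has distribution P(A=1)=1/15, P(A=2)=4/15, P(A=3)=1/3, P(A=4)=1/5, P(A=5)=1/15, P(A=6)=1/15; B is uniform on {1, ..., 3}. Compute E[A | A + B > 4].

P(A + B > 4) = 29/45.
Summing A·P(x,y) over outcomes with A + B > 4 gives 107/45.
E[A | A + B > 4] = (107/45) / (29/45) = 107/29.

107/29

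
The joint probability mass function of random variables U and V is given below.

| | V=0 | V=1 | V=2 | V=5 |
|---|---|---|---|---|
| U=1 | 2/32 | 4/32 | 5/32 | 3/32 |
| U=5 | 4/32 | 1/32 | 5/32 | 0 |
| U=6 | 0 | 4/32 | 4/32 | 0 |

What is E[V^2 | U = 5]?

21/10

P(U = 5) = 5/16.
Σ V^2·P over the event = 0·(4/32) + 1·(1/32) + 4·(5/32) = 21/32.
E[V^2 | U = 5] = (21/32) / (5/16) = 21/10.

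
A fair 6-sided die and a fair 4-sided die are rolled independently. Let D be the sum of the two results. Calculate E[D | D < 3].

2

P(D < 3) = 1/24.
Σ over the event: 2·1/24 = 1/12.
E[D | D < 3] = (1/12) / (1/24) = 2.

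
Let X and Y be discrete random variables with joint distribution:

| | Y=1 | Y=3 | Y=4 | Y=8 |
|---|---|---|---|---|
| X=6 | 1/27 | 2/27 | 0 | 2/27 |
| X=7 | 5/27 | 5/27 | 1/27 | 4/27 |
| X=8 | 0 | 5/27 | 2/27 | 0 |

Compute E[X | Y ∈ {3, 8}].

127/18

P(Y ∈ {3, 8}) = 2/3.
Σ X·P over the event = 6·(2/27) + 6·(2/27) + 7·(5/27) + 7·(4/27) + 8·(5/27) = 127/27.
E[X | Y ∈ {3, 8}] = (127/27) / (2/3) = 127/18.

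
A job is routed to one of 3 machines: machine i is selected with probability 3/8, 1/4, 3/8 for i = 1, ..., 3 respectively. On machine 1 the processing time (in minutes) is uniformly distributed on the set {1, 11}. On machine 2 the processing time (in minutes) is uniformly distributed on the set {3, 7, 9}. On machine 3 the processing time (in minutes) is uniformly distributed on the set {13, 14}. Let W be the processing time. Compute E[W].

E[W | machine 1] = (1+11)/2 = 6.
E[W | machine 2] = (3+7+9)/3 = 19/3.
E[W | machine 3] = (13+14)/2 = 27/2.
E[W] = (3/8)·(6) + (1/4)·(19/3) + (3/8)·(27/2) = 427/48.

427/48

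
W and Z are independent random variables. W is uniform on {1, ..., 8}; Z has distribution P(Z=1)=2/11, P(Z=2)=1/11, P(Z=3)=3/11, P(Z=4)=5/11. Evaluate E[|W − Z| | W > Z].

P(W > Z) = 5/8.
Summing |W−Z|·P(x,y) over outcomes with W > Z gives 43/22.
E[|W − Z| | W > Z] = (43/22) / (5/8) = 172/55.

172/55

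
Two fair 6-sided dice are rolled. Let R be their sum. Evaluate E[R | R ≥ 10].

32/3

P(R ≥ 10) = 1/6.
Σ over the event: 10·1/12 + 11·1/18 + 12·1/36 = 16/9.
E[R | R ≥ 10] = (16/9) / (1/6) = 32/3.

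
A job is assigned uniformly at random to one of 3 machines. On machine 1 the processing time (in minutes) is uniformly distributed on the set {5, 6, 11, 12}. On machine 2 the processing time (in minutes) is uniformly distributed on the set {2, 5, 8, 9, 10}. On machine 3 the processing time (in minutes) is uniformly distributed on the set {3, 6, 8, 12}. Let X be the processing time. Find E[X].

E[X | machine 1] = (5+6+11+12)/4 = 17/2.
E[X | machine 2] = (2+5+8+9+10)/5 = 34/5.
E[X | machine 3] = (3+6+8+12)/4 = 29/4.
By the law of total expectation,
E[X] = (1/3)·(17/2) + (1/3)·(34/5) + (1/3)·(29/4) = 451/60.

451/60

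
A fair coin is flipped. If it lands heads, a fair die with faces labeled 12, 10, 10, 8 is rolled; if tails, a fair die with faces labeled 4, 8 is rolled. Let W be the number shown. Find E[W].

8

E[W | heads] = (12+10+10+8)/4 = 10.
E[W | tails] = (4+8)/2 = 6.
E[W] = (1/2)·(10) + (1/2)·(6) = 8.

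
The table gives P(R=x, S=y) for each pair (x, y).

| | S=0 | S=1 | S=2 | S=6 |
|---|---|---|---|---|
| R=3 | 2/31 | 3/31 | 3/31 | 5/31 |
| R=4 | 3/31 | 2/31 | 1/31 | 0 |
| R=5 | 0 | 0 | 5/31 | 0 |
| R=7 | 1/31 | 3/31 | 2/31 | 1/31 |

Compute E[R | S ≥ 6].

P(S ≥ 6) = 6/31.
Σ R·P over the event = 3·(5/31) + 7·(1/31) = 22/31.
E[R | S ≥ 6] = (22/31) / (6/31) = 11/3.

11/3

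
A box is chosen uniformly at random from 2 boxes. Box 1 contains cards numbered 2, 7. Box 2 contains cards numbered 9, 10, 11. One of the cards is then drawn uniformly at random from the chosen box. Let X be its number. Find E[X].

29/4

E[X | box 1] = (2+7)/2 = 9/2.
E[X | box 2] = (9+10+11)/3 = 10.
E[X] = (1/2)·(9/2) + (1/2)·(10) = 29/4.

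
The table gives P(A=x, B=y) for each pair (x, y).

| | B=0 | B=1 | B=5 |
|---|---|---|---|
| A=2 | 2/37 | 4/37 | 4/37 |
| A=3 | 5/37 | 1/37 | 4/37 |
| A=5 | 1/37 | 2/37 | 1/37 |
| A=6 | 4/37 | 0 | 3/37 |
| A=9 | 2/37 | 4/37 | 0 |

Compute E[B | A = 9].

2/3

P(A = 9) = 6/37.
Σ B·P over the event = 0·(2/37) + 1·(4/37) = 4/37.
E[B | A = 9] = (4/37) / (6/37) = 2/3.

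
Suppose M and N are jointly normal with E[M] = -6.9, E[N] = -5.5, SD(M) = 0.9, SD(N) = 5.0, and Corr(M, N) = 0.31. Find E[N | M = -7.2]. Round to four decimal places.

-6.0167

The regression of N on M has slope ρ·σ_N/σ_M and passes through (μ_M, μ_N).
E[N | M=-7.2] = -5.5 + (0.31)·(5.0/0.9)·(-7.2 − (-6.9)) = -5.5 + (1.7222)·(-0.3) = -6.0167.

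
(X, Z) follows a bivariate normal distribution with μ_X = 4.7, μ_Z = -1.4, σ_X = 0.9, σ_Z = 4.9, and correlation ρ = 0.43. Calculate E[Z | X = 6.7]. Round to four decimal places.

3.2822

The regression of Z on X has slope ρ·σ_Z/σ_X and passes through (μ_X, μ_Z).
E[Z | X=6.7] = -1.4 + (0.43)·(4.9/0.9)·(6.7 − (4.7)) = -1.4 + (2.3411)·(2) = 3.2822.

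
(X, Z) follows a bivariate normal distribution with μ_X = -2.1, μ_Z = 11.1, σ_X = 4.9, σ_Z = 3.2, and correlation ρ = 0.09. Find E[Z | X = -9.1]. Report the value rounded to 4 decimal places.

10.6886

The regression of Z on X has slope ρ·σ_Z/σ_X and passes through (μ_X, μ_Z).
E[Z | X=-9.1] = 11.1 + (0.09)·(3.2/4.9)·(-9.1 − (-2.1)) = 11.1 + (0.058776)·(-7) = 10.6886.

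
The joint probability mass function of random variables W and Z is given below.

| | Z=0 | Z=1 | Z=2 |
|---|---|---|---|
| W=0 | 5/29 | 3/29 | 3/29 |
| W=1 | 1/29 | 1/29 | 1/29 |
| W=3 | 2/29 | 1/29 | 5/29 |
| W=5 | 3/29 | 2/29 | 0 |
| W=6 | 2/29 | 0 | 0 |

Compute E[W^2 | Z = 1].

P(Z = 1) = 7/29.
Σ W^2·P over the event = 0·(3/29) + 1·(1/29) + 9·(1/29) + 25·(2/29) = 60/29.
E[W^2 | Z = 1] = (60/29) / (7/29) = 60/7.

60/7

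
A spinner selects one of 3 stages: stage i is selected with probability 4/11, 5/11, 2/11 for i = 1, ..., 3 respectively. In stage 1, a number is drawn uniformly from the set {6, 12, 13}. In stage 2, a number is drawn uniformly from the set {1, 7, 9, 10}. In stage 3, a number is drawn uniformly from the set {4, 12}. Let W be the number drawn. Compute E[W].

E[W | stage 1] = (6+12+13)/3 = 31/3.
E[W | stage 2] = (1+7+9+10)/4 = 27/4.
E[W | stage 3] = (4+12)/2 = 8.
By the law of total expectation,
E[W] = (4/11)·(31/3) + (5/11)·(27/4) + (2/11)·(8) = 1093/132.

1093/132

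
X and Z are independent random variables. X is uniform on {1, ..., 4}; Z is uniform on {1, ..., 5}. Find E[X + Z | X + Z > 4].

P(X + Z > 4) = 7/10.
Summing (X+Z)·P(x,y) over outcomes with X + Z > 4 gives 9/2.
E[X + Z | X + Z > 4] = (9/2) / (7/10) = 45/7.

45/7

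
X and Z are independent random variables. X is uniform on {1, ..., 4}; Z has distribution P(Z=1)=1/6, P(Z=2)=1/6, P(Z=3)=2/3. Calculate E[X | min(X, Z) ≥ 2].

3

P(min(X, Z) ≥ 2) = 5/8.
Summing X·P(x,y) over outcomes with min(X, Z) ≥ 2 gives 15/8.
E[X | min(X, Z) ≥ 2] = (15/8) / (5/8) = 3.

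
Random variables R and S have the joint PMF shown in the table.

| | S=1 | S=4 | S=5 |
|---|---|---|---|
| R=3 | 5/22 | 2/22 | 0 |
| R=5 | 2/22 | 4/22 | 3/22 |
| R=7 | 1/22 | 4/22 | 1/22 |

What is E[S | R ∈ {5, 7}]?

11/3

P(R ∈ {5, 7}) = 15/22.
Summing S·P(R=x,S=y) over the conditioning event gives 5/2.
E[S | R ∈ {5, 7}] = (5/2) / (15/22) = 11/3.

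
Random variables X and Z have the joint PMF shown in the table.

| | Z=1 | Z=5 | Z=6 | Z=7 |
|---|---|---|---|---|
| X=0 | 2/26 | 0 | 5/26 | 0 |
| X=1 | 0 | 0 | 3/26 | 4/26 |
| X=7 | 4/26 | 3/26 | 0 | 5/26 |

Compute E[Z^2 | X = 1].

304/7

P(X = 1) = 7/26.
Σ Z^2·P over the event = 36·(3/26) + 49·(4/26) = 152/13.
E[Z^2 | X = 1] = (152/13) / (7/26) = 304/7.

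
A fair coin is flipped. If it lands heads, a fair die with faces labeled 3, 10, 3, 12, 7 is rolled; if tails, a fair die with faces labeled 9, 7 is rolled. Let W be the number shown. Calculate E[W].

E[W | heads] = (3+10+3+12+7)/5 = 7.
E[W | tails] = (9+7)/2 = 8.
By the law of total expectation,
E[W] = (1/2)·(7) + (1/2)·(8) = 15/2.

15/2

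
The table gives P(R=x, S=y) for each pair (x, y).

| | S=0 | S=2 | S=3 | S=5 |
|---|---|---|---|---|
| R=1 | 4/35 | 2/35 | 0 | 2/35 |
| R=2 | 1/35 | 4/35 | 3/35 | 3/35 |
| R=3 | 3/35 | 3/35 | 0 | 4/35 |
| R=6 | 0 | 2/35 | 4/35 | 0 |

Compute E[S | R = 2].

32/11

P(R = 2) = 11/35.
Summing S·P(R=x,S=y) over the conditioning event gives 32/35.
E[S | R = 2] = (32/35) / (11/35) = 32/11.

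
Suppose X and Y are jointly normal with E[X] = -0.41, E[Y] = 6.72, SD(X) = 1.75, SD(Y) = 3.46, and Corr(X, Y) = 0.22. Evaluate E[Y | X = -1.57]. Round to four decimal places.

6.2154

E[Y | X=x] = μ_Y + ρ(σ_Y/σ_X)(x − μ_X) for jointly normal variables.
E[Y | X=-1.57] = 6.72 + (0.22)·(3.46/1.75)·(-1.57 − (-0.41)) = 6.72 + (0.43497)·(-1.16) = 6.2154.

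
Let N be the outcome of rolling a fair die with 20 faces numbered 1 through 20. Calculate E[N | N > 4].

25/2

P(N > 4) = 4/5.
E[N | N > 4] = (10) / (4/5) = 25/2.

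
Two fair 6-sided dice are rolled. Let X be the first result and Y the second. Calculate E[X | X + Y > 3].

P(X + Y > 3) = 11/12.
Summing X·P(x,y) over outcomes with X + Y > 3 gives 61/18.
E[X | X + Y > 3] = (61/18) / (11/12) = 122/33.

122/33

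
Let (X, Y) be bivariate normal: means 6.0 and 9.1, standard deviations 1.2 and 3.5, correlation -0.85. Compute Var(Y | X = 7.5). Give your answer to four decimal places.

Var(Y | X=x) = (1 − ρ²)·σ_Y².
Var(Y | X=7.5) = (3.5)²·(1 − (-0.85)²) = 12.25·0.2775 = 3.3994.

3.3994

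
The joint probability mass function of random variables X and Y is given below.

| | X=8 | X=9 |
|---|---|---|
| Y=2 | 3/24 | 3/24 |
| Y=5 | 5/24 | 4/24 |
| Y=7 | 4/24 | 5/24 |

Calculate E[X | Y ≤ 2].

17/2

P(Y ≤ 2) = 1/4.
Σ X·P over the event = 8·(3/24) + 9·(3/24) = 17/8.
E[X | Y ≤ 2] = (17/8) / (1/4) = 17/2.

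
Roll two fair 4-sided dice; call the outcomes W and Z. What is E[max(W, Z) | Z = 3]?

Outcomes with Z = 3: (1,3), (2,3), (3,3), (4,3), each with probability 1/16.
E[max(W, Z) | Z = 3] = (3 + 3 + 3 + 4) / 4 = 13/4.

13/4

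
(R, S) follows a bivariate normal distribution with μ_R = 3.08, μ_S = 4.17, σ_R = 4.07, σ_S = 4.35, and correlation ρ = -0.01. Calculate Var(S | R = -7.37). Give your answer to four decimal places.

18.9206

The conditional variance in a bivariate normal is σ_S²(1 − ρ²), independent of x.
Var(S | R=-7.37) = (4.35)²·(1 − (-0.01)²) = 18.9225·0.9999 = 18.9206.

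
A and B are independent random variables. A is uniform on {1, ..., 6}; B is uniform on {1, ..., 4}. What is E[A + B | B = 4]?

Outcomes with B = 4: (1,4), (2,4), (3,4), (4,4), (5,4), (6,4), each with probability 1/24.
E[A + B | B = 4] = (5 + 6 + 7 + 8 + 9 + 10) / 6 = 15/2.

15/2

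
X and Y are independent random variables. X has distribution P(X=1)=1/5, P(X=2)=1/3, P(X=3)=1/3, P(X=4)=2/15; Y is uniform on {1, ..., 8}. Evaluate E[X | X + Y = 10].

11/4

P(X + Y = 10) = 1/10.
Summing X·P(x,y) over outcomes with X + Y = 10 gives 11/40.
E[X | X + Y = 10] = (11/40) / (1/10) = 11/4.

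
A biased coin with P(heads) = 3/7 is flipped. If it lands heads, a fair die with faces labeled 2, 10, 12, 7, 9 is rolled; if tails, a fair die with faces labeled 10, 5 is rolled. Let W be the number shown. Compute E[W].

54/7

E[W | heads] = (2+10+12+7+9)/5 = 8.
E[W | tails] = (10+5)/2 = 15/2.
By the law of total expectation,
E[W] = (3/7)·(8) + (4/7)·(15/2) = 54/7.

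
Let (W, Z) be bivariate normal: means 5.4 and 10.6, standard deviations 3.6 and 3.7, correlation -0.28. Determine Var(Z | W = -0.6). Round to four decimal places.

12.6167

The conditional variance in a bivariate normal is σ_Z²(1 − ρ²), independent of x.
Var(Z | W=-0.6) = (3.7)²·(1 − (-0.28)²) = 13.69·0.9216 = 12.6167.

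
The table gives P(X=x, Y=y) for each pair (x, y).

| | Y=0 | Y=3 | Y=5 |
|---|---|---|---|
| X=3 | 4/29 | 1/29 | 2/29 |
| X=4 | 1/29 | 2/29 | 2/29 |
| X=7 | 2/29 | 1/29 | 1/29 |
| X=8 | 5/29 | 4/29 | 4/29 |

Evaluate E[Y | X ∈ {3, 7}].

P(X ∈ {3, 7}) = 11/29.
Summing Y·P(X=x,Y=y) over the conditioning event gives 21/29.
E[Y | X ∈ {3, 7}] = (21/29) / (11/29) = 21/11.

21/11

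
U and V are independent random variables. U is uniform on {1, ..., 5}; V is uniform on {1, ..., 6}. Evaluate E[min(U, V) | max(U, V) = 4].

16/7

P(max(U, V) = 4) = 7/30.
Summing min(U,V)·P(x,y) over outcomes with max(U, V) = 4 gives 8/15.
E[min(U, V) | max(U, V) = 4] = (8/15) / (7/30) = 16/7.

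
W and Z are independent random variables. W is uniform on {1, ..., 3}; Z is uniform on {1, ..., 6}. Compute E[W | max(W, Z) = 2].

5/3

Outcomes with max(W, Z) = 2: (1,2), (2,1), (2,2), each with probability 1/18.
E[W | max(W, Z) = 2] = (1 + 2 + 2) / 3 = 5/3.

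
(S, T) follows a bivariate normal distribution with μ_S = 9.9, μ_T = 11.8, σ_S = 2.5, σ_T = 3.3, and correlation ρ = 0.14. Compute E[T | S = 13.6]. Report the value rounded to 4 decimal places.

12.4838

E[T | S=x] = μ_T + ρ(σ_T/σ_S)(x − μ_S) for jointly normal variables.
E[T | S=13.6] = 11.8 + (0.14)·(3.3/2.5)·(13.6 − (9.9)) = 11.8 + (0.1848)·(3.7) = 12.4838.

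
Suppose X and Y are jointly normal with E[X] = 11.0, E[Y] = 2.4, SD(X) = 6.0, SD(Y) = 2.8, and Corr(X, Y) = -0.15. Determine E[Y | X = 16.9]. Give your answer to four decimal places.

For a bivariate normal, E[Y | X=x] = μ_Y + ρ·(σ_Y/σ_X)·(x − μ_X).
E[Y | X=16.9] = 2.4 + (-0.15)·(2.8/6.0)·(16.9 − (11.0)) = 2.4 + (-0.07)·(5.9) = 1.9870.

1.9870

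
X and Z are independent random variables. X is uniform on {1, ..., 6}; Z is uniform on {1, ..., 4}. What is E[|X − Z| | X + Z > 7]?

Outcomes with X + Z > 7: (4,4), (5,3), (5,4), (6,2), (6,3), (6,4), each with probability 1/24.
E[|X − Z| | X + Z > 7] = (0 + 2 + 1 + 4 + 3 + 2) / 6 = 2.

2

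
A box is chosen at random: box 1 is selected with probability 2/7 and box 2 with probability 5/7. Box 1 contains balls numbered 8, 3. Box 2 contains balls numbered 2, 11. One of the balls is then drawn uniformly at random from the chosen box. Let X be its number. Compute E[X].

87/14

E[X | box 1] = (8+3)/2 = 11/2.
E[X | box 2] = (2+11)/2 = 13/2.
E[X] = (2/7)·(11/2) + (5/7)·(13/2) = 87/14.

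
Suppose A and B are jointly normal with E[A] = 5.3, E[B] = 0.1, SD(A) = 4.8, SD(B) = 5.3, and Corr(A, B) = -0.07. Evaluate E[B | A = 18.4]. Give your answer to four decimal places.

-0.9125

The regression of B on A has slope ρ·σ_B/σ_A and passes through (μ_A, μ_B).
E[B | A=18.4] = 0.1 + (-0.07)·(5.3/4.8)·(18.4 − (5.3)) = 0.1 + (-0.077292)·(13.1) = -0.9125.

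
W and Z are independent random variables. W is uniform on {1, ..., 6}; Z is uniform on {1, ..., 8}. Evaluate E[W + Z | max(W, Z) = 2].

Outcomes with max(W, Z) = 2: (1,2), (2,1), (2,2), each with probability 1/48.
E[W + Z | max(W, Z) = 2] = (3 + 3 + 4) / 3 = 10/3.

10/3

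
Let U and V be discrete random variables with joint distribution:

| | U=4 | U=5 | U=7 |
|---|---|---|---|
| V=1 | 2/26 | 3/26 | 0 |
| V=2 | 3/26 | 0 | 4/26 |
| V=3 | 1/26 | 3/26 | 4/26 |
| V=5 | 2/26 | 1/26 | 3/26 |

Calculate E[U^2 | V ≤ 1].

107/5

P(V ≤ 1) = 5/26.
Σ U^2·P over the event = 16·(2/26) + 25·(3/26) = 107/26.
E[U^2 | V ≤ 1] = (107/26) / (5/26) = 107/5.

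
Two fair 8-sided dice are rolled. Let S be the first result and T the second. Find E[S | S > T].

P(S > T) = 7/16.
Summing S·P(x,y) over outcomes with S > T gives 21/8.
E[S | S > T] = (21/8) / (7/16) = 6.

6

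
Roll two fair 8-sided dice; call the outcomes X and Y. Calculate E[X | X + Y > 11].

20/3

P(X + Y > 11) = 15/64.
Summing X·P(x,y) over outcomes with X + Y > 11 gives 25/16.
E[X | X + Y > 11] = (25/16) / (15/64) = 20/3.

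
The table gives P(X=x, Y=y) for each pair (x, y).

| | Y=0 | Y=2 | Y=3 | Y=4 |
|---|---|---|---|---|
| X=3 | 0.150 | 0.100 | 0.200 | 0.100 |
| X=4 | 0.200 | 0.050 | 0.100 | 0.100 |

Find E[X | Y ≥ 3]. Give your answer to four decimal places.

P(Y ≥ 3) = 0.500.
Summing X·P(X=x,Y=y) over the conditioning event gives 1.700.
E[X | Y ≥ 3] = (1.700) / (0.500) = 3.4000.

3.4000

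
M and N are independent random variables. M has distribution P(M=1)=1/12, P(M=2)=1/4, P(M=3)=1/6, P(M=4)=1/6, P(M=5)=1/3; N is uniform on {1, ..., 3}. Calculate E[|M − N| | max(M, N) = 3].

11/10

P(max(M, N) = 3) = 5/18.
Summing |M−N|·P(x,y) over outcomes with max(M, N) = 3 gives 11/36.
E[|M − N| | max(M, N) = 3] = (11/36) / (5/18) = 11/10.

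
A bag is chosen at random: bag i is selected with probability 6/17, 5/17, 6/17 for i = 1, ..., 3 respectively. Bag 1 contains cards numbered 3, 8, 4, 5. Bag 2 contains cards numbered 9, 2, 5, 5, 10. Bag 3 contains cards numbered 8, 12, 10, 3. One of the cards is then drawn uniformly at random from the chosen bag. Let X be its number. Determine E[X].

13/2

E[X | bag 1] = (3+8+4+5)/4 = 5.
E[X | bag 2] = (9+2+5+5+10)/5 = 31/5.
E[X | bag 3] = (8+12+10+3)/4 = 33/4.
By the law of total expectation,
E[X] = (6/17)·(5) + (5/17)·(31/5) + (6/17)·(33/4) = 13/2.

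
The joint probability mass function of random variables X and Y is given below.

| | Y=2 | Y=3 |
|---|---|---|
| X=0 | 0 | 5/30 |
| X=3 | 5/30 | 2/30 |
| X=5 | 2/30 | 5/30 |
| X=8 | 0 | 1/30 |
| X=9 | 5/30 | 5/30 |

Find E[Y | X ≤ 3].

31/12

P(X ≤ 3) = 2/5.
Summing Y·P(X=x,Y=y) over the conditioning event gives 31/30.
E[Y | X ≤ 3] = (31/30) / (2/5) = 31/12.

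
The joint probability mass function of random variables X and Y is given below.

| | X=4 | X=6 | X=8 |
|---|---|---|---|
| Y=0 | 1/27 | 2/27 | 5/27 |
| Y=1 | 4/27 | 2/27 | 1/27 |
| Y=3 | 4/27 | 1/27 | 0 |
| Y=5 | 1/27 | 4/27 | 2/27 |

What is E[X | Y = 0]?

7

P(Y = 0) = 8/27.
Σ X·P over the event = 4·(1/27) + 6·(2/27) + 8·(5/27) = 56/27.
E[X | Y = 0] = (56/27) / (8/27) = 7.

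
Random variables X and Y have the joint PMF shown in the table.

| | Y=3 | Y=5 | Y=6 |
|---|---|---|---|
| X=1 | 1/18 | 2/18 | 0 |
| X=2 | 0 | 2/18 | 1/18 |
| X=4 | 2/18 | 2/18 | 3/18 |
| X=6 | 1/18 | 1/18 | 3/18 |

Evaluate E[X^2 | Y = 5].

78/7

P(Y = 5) = 7/18.
Σ X^2·P over the event = 1·(2/18) + 4·(2/18) + 16·(2/18) + 36·(1/18) = 13/3.
E[X^2 | Y = 5] = (13/3) / (7/18) = 78/7.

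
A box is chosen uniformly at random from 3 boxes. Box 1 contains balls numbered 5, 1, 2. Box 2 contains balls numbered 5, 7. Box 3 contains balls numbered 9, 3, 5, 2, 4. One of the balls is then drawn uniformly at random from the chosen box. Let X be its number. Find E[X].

E[X | box 1] = (5+1+2)/3 = 8/3.
E[X | box 2] = (5+7)/2 = 6.
E[X | box 3] = (9+3+5+2+4)/5 = 23/5.
E[X] = (1/3)·(8/3) + (1/3)·(6) + (1/3)·(23/5) = 199/45.

199/45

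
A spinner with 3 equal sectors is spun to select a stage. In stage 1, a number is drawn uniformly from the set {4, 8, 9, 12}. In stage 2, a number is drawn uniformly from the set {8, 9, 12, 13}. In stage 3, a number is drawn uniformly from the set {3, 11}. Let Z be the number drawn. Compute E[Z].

103/12

E[Z | stage 1] = (4+8+9+12)/4 = 33/4.
E[Z | stage 2] = (8+9+12+13)/4 = 21/2.
E[Z | stage 3] = (3+11)/2 = 7.
E[Z] = (1/3)·(33/4) + (1/3)·(21/2) + (1/3)·(7) = 103/12.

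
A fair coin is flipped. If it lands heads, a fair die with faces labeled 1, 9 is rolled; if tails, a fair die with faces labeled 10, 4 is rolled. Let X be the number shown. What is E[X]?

6

E[X | heads] = (1+9)/2 = 5.
E[X | tails] = (10+4)/2 = 7.
By the law of total expectation,
E[X] = (1/2)·(5) + (1/2)·(7) = 6.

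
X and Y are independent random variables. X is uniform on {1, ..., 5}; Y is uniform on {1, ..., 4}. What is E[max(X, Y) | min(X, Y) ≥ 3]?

25/6

Outcomes with min(X, Y) ≥ 3: (3,3), (3,4), (4,3), (4,4), (5,3), (5,4), each with probability 1/20.
E[max(X, Y) | min(X, Y) ≥ 3] = (3 + 4 + 4 + 4 + 5 + 5) / 6 = 25/6.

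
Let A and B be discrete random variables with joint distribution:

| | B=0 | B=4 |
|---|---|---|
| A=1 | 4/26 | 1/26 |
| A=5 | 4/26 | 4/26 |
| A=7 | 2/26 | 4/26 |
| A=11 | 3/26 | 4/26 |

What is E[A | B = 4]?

93/13

P(B = 4) = 1/2.
Σ A·P over the event = 1·(1/26) + 5·(4/26) + 7·(4/26) + 11·(4/26) = 93/26.
E[A | B = 4] = (93/26) / (1/2) = 93/13.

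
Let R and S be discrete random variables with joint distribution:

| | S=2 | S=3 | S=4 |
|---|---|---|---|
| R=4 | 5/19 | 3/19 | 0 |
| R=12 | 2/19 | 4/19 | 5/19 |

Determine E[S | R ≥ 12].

P(R ≥ 12) = 11/19.
Σ S·P over the event = 2·(2/19) + 3·(4/19) + 4·(5/19) = 36/19.
E[S | R ≥ 12] = (36/19) / (11/19) = 36/11.

36/11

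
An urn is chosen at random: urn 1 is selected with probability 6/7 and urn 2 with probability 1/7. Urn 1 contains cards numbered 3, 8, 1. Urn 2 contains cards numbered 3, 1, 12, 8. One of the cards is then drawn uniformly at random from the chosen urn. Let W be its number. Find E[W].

30/7

E[W | urn 1] = (3+8+1)/3 = 4.
E[W | urn 2] = (3+1+12+8)/4 = 6.
By the law of total expectation,
E[W] = (6/7)·(4) + (1/7)·(6) = 30/7.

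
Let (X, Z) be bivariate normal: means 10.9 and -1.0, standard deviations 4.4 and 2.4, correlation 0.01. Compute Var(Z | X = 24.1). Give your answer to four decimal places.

For a bivariate normal, Var(Z | X=x) = σ_Z²(1 − ρ²).
Var(Z | X=24.1) = (2.4)²·(1 − (0.01)²) = 5.76·0.9999 = 5.7594.

5.7594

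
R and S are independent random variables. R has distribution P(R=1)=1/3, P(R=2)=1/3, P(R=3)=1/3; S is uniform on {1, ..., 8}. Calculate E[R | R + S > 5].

P(R + S > 5) = 5/8.
Summing R·P(x,y) over outcomes with R + S > 5 gives 4/3.
E[R | R + S > 5] = (4/3) / (5/8) = 32/15.

32/15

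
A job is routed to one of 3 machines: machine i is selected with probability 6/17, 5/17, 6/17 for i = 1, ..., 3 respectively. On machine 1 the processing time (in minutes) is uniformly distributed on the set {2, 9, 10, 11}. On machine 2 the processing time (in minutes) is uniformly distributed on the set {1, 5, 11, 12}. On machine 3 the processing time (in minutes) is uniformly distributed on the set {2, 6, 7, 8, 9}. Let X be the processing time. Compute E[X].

2453/340

E[X | machine 1] = (2+9+10+11)/4 = 8.
E[X | machine 2] = (1+5+11+12)/4 = 29/4.
E[X | machine 3] = (2+6+7+8+9)/5 = 32/5.
E[X] = (6/17)·(8) + (5/17)·(29/4) + (6/17)·(32/5) = 2453/340.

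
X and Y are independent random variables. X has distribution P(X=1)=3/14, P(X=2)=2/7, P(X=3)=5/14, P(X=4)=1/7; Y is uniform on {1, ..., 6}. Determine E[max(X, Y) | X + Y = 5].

47/14

P(X + Y = 5) = 1/6.
Summing max(X,Y)·P(x,y) over outcomes with X + Y = 5 gives 47/84.
E[max(X, Y) | X + Y = 5] = (47/84) / (1/6) = 47/14.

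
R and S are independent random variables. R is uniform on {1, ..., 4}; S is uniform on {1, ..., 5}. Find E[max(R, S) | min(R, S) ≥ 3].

Outcomes with min(R, S) ≥ 3: (3,3), (3,4), (3,5), (4,3), (4,4), (4,5), each with probability 1/20.
E[max(R, S) | min(R, S) ≥ 3] = (3 + 4 + 5 + 4 + 4 + 5) / 6 = 25/6.

25/6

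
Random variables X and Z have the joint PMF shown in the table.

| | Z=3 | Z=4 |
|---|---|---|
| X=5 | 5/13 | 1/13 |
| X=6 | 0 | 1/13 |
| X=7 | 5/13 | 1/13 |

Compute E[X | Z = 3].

6

P(Z = 3) = 10/13.
Σ X·P over the event = 5·(5/13) + 7·(5/13) = 60/13.
E[X | Z = 3] = (60/13) / (10/13) = 6.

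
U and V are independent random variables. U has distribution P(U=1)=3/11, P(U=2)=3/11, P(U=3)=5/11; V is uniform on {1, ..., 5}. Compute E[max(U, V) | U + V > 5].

P(U + V > 5) = 24/55.
Summing max(U,V)·P(x,y) over outcomes with U + V > 5 gives 102/55.
E[max(U, V) | U + V > 5] = (102/55) / (24/55) = 17/4.

17/4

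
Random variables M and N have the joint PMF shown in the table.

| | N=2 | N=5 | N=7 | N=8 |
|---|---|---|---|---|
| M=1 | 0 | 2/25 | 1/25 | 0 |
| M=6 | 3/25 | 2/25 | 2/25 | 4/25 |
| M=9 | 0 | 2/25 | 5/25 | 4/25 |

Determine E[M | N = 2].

P(N = 2) = 3/25.
Summing M·P(M=x,N=y) over the conditioning event gives 18/25.
E[M | N = 2] = (18/25) / (3/25) = 6.

6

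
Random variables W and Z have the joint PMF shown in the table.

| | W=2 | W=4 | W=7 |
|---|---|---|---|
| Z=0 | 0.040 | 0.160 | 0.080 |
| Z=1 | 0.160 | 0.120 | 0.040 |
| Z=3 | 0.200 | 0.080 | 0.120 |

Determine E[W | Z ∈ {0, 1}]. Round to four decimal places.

P(Z ∈ {0, 1}) = 0.600.
Σ W·P over the event = 2·(0.040) + 2·(0.160) + 4·(0.160) + 4·(0.120) + 7·(0.080) + 7·(0.040) = 2.360.
E[W | Z ∈ {0, 1}] = (2.360) / (0.600) = 3.9333.

3.9333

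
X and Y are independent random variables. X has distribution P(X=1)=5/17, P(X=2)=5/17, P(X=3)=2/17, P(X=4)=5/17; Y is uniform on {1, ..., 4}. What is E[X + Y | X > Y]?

41/8

P(X > Y) = 6/17.
Summing (X+Y)·P(x,y) over outcomes with X > Y gives 123/68.
E[X + Y | X > Y] = (123/68) / (6/17) = 41/8.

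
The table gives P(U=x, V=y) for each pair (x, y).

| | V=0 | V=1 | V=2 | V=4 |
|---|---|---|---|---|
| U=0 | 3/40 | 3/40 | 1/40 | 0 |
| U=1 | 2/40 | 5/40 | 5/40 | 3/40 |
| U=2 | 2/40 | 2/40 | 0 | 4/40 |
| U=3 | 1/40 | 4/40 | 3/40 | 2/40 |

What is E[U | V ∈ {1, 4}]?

P(V ∈ {1, 4}) = 23/40.
Σ U·P over the event = 0·(3/40) + 1·(5/40) + 1·(3/40) + 2·(2/40) + 2·(4/40) + 3·(4/40) + 3·(2/40) = 19/20.
E[U | V ∈ {1, 4}] = (19/20) / (23/40) = 38/23.

38/23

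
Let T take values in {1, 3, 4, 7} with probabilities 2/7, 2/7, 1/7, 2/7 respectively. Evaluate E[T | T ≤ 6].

12/5

P(T ≤ 6) = 5/7.
Σ over the event: 1·2/7 + 3·2/7 + 4·1/7 = 12/7.
E[T | T ≤ 6] = (12/7) / (5/7) = 12/5.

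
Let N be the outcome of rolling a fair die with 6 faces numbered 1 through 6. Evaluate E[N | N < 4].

2

Given N < 4, N is equally likely to be any of {1, 2, 3}.
E[N | N < 4] = (1 + 2 + 3) / 3 = 2.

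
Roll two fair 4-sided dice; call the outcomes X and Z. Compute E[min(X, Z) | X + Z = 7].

P(X + Z = 7) = 1/8.
Summing min(X,Z)·P(x,y) over outcomes with X + Z = 7 gives 3/8.
E[min(X, Z) | X + Z = 7] = (3/8) / (1/8) = 3.

3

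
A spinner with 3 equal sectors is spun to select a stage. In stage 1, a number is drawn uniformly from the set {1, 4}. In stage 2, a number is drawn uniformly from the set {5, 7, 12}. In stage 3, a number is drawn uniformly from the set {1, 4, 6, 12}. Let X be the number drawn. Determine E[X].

E[X | stage 1] = (1+4)/2 = 5/2.
E[X | stage 2] = (5+7+12)/3 = 8.
E[X | stage 3] = (1+4+6+12)/4 = 23/4.
E[X] = (1/3)·(5/2) + (1/3)·(8) + (1/3)·(23/4) = 65/12.

65/12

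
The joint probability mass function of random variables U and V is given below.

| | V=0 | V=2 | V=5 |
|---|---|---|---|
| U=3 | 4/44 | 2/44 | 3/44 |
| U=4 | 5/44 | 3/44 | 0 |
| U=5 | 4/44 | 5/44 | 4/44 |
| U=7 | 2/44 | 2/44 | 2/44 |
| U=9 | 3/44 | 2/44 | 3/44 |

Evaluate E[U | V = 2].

75/14

P(V = 2) = 7/22.
Σ U·P over the event = 3·(2/44) + 4·(3/44) + 5·(5/44) + 7·(2/44) + 9·(2/44) = 75/44.
E[U | V = 2] = (75/44) / (7/22) = 75/14.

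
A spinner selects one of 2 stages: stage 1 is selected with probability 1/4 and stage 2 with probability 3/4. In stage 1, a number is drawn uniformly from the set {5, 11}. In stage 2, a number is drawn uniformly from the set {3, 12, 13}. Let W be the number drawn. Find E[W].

9

E[W | stage 1] = (5+11)/2 = 8.
E[W | stage 2] = (3+12+13)/3 = 28/3.
E[W] = (1/4)·(8) + (3/4)·(28/3) = 9.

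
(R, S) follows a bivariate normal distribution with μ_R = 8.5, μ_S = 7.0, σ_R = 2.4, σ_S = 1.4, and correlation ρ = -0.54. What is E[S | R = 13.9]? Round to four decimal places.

E[S | R=x] = μ_S + ρ(σ_S/σ_R)(x − μ_R) for jointly normal variables.
E[S | R=13.9] = 7.0 + (-0.54)·(1.4/2.4)·(13.9 − (8.5)) = 7.0 + (-0.315)·(5.4) = 5.2990.

5.2990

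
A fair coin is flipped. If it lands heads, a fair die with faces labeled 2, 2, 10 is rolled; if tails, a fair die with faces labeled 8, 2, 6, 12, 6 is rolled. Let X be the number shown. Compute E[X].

86/15

E[X | heads] = (2+2+10)/3 = 14/3.
E[X | tails] = (8+2+6+12+6)/5 = 34/5.
By the law of total expectation,
E[X] = (1/2)·(14/3) + (1/2)·(34/5) = 86/15.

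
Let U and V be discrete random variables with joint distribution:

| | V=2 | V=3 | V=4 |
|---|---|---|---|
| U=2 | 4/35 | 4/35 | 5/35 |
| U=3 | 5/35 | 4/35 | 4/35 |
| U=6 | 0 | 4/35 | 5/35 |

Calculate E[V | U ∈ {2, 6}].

36/11

P(U ∈ {2, 6}) = 22/35.
Σ V·P over the event = 2·(4/35) + 3·(4/35) + 4·(5/35) + 3·(4/35) + 4·(5/35) = 72/35.
E[V | U ∈ {2, 6}] = (72/35) / (22/35) = 36/11.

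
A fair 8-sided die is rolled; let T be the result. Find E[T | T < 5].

Given T < 5, T is equally likely to be any of {1, 2, 3, 4}.
E[T | T < 5] = (1 + 2 + 3 + 4) / 4 = 5/2.

5/2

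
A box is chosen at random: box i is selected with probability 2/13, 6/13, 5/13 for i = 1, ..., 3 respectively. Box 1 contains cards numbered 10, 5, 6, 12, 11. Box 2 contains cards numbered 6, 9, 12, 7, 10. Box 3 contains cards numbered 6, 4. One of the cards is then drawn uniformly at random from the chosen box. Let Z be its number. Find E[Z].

477/65

E[Z | box 1] = (10+5+6+12+11)/5 = 44/5.
E[Z | box 2] = (6+9+12+7+10)/5 = 44/5.
E[Z | box 3] = (6+4)/2 = 5.
E[Z] = (2/13)·(44/5) + (6/13)·(44/5) + (5/13)·(5) = 477/65.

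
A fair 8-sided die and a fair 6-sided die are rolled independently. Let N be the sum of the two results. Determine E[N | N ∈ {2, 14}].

P(N ∈ {2, 14}) = 1/24.
Σ over the event: 2·1/48 + 14·1/48 = 1/3.
E[N | N ∈ {2, 14}] = (1/3) / (1/24) = 8.

8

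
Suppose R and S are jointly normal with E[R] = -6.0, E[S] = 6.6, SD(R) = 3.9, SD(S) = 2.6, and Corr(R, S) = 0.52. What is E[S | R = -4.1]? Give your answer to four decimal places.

E[S | R=x] = μ_S + ρ(σ_S/σ_R)(x − μ_R) for jointly normal variables.
E[S | R=-4.1] = 6.6 + (0.52)·(2.6/3.9)·(-4.1 − (-6.0)) = 6.6 + (0.34667)·(1.9) = 7.2587.

7.2587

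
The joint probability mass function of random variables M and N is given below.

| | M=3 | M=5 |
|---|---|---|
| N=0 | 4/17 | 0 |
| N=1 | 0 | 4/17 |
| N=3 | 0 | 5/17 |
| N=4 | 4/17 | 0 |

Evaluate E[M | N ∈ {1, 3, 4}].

P(N ∈ {1, 3, 4}) = 13/17.
Σ M·P over the event = 3·(4/17) + 5·(4/17) + 5·(5/17) = 57/17.
E[M | N ∈ {1, 3, 4}] = (57/17) / (13/17) = 57/13.

57/13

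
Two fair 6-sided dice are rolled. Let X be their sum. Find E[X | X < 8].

16/3

P(X < 8) = 7/12.
Σ over the event: 2·1/36 + 3·1/18 + 4·1/12 + 5·1/9 + 6·5/36 + 7·1/6 = 28/9.
E[X | X < 8] = (28/9) / (7/12) = 16/3.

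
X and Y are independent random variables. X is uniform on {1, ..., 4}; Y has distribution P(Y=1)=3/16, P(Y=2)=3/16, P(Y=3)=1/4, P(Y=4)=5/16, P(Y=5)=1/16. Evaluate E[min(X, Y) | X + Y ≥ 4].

P(X + Y ≥ 4) = 55/64.
Summing min(X,Y)·P(x,y) over outcomes with X + Y ≥ 4 gives 15/8.
E[min(X, Y) | X + Y ≥ 4] = (15/8) / (55/64) = 24/11.

24/11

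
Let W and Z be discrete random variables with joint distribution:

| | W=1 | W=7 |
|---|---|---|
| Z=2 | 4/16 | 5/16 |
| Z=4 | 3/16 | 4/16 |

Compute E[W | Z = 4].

P(Z = 4) = 7/16.
Σ W·P over the event = 1·(3/16) + 7·(4/16) = 31/16.
E[W | Z = 4] = (31/16) / (7/16) = 31/7.

31/7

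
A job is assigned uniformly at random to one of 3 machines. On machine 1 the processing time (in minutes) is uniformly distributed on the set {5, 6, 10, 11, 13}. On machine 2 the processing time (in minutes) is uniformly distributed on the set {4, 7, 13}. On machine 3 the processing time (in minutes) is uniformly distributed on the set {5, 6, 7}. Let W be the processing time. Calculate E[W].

23/3

E[W | machine 1] = (5+6+10+11+13)/5 = 9.
E[W | machine 2] = (4+7+13)/3 = 8.
E[W | machine 3] = (5+6+7)/3 = 6.
E[W] = (1/3)·(9) + (1/3)·(8) + (1/3)·(6) = 23/3.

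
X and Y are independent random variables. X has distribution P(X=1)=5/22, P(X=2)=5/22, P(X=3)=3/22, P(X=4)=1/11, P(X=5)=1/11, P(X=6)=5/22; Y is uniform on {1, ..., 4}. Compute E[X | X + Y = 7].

19/4

P(X + Y = 7) = 3/22.
Summing X·P(x,y) over outcomes with X + Y = 7 gives 57/88.
E[X | X + Y = 7] = (57/88) / (3/22) = 19/4.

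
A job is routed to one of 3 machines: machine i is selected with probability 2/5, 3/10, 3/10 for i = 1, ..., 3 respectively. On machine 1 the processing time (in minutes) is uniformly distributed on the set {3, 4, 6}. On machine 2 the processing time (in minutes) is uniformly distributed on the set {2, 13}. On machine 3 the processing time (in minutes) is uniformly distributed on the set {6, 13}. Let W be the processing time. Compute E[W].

41/6

E[W | machine 1] = (3+4+6)/3 = 13/3.
E[W | machine 2] = (2+13)/2 = 15/2.
E[W | machine 3] = (6+13)/2 = 19/2.
By the law of total expectation,
E[W] = (2/5)·(13/3) + (3/10)·(15/2) + (3/10)·(19/2) = 41/6.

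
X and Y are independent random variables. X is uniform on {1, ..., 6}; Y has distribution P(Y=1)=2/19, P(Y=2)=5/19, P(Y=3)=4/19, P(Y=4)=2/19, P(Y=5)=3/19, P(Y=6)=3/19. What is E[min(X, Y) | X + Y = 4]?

16/11

P(X + Y = 4) = 11/114.
Summing min(X,Y)·P(x,y) over outcomes with X + Y = 4 gives 8/57.
E[min(X, Y) | X + Y = 4] = (8/57) / (11/114) = 16/11.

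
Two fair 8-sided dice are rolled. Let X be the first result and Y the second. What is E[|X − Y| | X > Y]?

P(X > Y) = 7/16.
Summing |X−Y|·P(x,y) over outcomes with X > Y gives 21/16.
E[|X − Y| | X > Y] = (21/16) / (7/16) = 3.

3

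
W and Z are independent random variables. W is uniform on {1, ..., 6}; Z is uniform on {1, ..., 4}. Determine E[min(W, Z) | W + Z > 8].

11/3

Outcomes with W + Z > 8: (5,4), (6,3), (6,4), each with probability 1/24.
E[min(W, Z) | W + Z > 8] = (4 + 3 + 4) / 3 = 11/3.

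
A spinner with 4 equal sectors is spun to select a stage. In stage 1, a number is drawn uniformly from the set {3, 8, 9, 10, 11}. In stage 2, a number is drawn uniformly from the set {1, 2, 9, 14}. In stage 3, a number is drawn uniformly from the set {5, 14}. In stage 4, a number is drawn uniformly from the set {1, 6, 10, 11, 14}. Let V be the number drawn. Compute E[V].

E[V | stage 1] = (3+8+9+10+11)/5 = 41/5.
E[V | stage 2] = (1+2+9+14)/4 = 13/2.
E[V | stage 3] = (5+14)/2 = 19/2.
E[V | stage 4] = (1+6+10+11+14)/5 = 42/5.
By the law of total expectation,
E[V] = (1/4)·(41/5) + (1/4)·(13/2) + (1/4)·(19/2) + (1/4)·(42/5) = 163/20.

163/20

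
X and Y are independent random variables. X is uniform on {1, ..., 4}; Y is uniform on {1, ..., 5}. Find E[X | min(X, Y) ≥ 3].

P(min(X, Y) ≥ 3) = 3/10.
Summing X·P(x,y) over outcomes with min(X, Y) ≥ 3 gives 21/20.
E[X | min(X, Y) ≥ 3] = (21/20) / (3/10) = 7/2.

7/2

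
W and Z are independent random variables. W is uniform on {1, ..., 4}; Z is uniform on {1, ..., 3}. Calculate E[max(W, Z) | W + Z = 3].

Outcomes with W + Z = 3: (1,2), (2,1), each with probability 1/12.
E[max(W, Z) | W + Z = 3] = (2 + 2) / 2 = 2.

2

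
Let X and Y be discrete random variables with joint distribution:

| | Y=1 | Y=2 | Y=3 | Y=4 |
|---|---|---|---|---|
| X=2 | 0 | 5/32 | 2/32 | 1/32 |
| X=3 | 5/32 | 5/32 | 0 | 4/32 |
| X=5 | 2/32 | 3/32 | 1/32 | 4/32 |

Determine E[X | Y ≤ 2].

13/4

P(Y ≤ 2) = 5/8.
Σ X·P over the event = 2·(5/32) + 3·(5/32) + 3·(5/32) + 5·(2/32) + 5·(3/32) = 65/32.
E[X | Y ≤ 2] = (65/32) / (5/8) = 13/4.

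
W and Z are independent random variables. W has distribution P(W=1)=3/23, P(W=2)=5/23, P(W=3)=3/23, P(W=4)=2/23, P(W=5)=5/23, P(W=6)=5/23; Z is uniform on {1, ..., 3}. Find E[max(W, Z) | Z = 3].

P(Z = 3) = 1/3.
Summing max(W,Z)·P(x,y) over outcomes with Z = 3 gives 32/23.
E[max(W, Z) | Z = 3] = (32/23) / (1/3) = 96/23.

96/23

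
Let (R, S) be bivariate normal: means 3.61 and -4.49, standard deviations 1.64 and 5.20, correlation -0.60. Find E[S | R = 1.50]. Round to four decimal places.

The regression of S on R has slope ρ·σ_S/σ_R and passes through (μ_R, μ_S).
E[S | R=1.50] = -4.49 + (-0.60)·(5.20/1.64)·(1.50 − (3.61)) = -4.49 + (-1.9024)·(-2.11) = -0.4759.

-0.4759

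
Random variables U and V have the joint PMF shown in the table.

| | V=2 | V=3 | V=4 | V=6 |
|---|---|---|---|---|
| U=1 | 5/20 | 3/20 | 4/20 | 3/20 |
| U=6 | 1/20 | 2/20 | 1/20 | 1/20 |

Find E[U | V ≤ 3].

P(V ≤ 3) = 11/20.
Σ U·P over the event = 1·(5/20) + 1·(3/20) + 6·(1/20) + 6·(2/20) = 13/10.
E[U | V ≤ 3] = (13/10) / (11/20) = 26/11.

26/11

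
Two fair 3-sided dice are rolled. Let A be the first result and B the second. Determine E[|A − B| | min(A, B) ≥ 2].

Outcomes with min(A, B) ≥ 2: (2,2), (2,3), (3,2), (3,3), each with probability 1/9.
E[|A − B| | min(A, B) ≥ 2] = (0 + 1 + 1 + 0) / 4 = 1/2.

1/2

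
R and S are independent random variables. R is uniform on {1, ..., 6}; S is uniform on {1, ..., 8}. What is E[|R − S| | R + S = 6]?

Outcomes with R + S = 6: (1,5), (2,4), (3,3), (4,2), (5,1), each with probability 1/48.
E[|R − S| | R + S = 6] = (4 + 2 + 0 + 2 + 4) / 5 = 12/5.

12/5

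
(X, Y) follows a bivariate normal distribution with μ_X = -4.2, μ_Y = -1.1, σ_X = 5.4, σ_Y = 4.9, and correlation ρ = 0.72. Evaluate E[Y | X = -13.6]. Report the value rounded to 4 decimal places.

-7.2413

For a bivariate normal, E[Y | X=x] = μ_Y + ρ·(σ_Y/σ_X)·(x − μ_X).
E[Y | X=-13.6] = -1.1 + (0.72)·(4.9/5.4)·(-13.6 − (-4.2)) = -1.1 + (0.65333)·(-9.4) = -7.2413.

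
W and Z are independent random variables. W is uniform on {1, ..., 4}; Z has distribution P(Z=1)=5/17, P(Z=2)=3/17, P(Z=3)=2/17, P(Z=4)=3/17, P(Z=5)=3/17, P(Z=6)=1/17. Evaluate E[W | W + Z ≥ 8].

7/2

P(W + Z ≥ 8) = 3/17.
Summing W·P(x,y) over outcomes with W + Z ≥ 8 gives 21/34.
E[W | W + Z ≥ 8] = (21/34) / (3/17) = 7/2.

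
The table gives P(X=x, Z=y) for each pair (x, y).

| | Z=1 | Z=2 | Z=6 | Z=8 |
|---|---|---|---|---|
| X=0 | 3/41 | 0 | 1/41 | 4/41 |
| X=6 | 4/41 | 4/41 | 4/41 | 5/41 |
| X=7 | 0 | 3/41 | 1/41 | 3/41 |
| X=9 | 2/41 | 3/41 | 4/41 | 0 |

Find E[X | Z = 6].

P(Z = 6) = 10/41.
Σ X·P over the event = 0·(1/41) + 6·(4/41) + 7·(1/41) + 9·(4/41) = 67/41.
E[X | Z = 6] = (67/41) / (10/41) = 67/10.

67/10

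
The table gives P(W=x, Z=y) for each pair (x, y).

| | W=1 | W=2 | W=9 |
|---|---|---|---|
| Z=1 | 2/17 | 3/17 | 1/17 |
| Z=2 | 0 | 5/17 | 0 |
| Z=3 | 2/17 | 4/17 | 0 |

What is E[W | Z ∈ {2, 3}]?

P(Z ∈ {2, 3}) = 11/17.
Σ W·P over the event = 1·(2/17) + 2·(5/17) + 2·(4/17) = 20/17.
E[W | Z ∈ {2, 3}] = (20/17) / (11/17) = 20/11.

20/11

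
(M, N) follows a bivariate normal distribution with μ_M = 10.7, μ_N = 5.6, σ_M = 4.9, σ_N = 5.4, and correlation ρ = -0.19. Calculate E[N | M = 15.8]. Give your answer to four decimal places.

The regression of N on M has slope ρ·σ_N/σ_M and passes through (μ_M, μ_N).
E[N | M=15.8] = 5.6 + (-0.19)·(5.4/4.9)·(15.8 − (10.7)) = 5.6 + (-0.20939)·(5.1) = 4.5321.

4.5321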